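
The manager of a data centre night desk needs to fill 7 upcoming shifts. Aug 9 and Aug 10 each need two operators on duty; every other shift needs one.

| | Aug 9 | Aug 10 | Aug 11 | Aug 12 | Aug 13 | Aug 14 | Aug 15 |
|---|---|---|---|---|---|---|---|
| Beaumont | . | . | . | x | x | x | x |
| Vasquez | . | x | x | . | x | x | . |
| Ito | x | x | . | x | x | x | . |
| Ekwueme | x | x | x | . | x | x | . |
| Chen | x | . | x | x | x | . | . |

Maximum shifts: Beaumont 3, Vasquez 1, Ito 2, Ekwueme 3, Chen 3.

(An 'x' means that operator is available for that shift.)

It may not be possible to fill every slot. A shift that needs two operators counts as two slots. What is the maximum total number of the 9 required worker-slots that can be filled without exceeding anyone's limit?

Total capacity across all operators is 3+1+2+3+3 = 12, and 9 slots are needed, so at most 9 can be filled.
An assignment achieving 9: Aug 9→Ito+Ekwueme, Aug 10→Vasquez+Ito, Aug 11→Ekwueme, Aug 12→Beaumont, Aug 13→Ekwueme, Aug 14→Beaumont, Aug 15→Beaumont.
Loads: Beaumont 3/3, Vasquez 1/1, Ito 2/2, Ekwueme 3/3, Chen 0/3.

9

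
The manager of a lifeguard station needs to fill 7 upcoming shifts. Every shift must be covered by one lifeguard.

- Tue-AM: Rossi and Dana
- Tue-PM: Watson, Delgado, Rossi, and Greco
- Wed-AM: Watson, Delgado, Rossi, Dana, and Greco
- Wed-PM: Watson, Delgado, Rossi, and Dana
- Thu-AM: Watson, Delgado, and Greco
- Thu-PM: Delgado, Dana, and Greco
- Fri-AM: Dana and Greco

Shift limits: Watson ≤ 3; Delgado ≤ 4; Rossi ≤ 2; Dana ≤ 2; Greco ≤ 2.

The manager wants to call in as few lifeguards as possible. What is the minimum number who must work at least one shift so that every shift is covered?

3

7 slots to fill and no one can take more than 4, so at least ⌈7/4⌉ = 2 lifeguards are needed.
No set of 2 lifeguards can cover every shift (each such set leaves at least one shift with no one available or exceeds a cap).
Watson, Delgado, and Dana alone can cover everything: Tue-AM→Dana, Tue-PM→Watson, Wed-AM→Watson, Wed-PM→Delgado, Thu-AM→Watson, Thu-PM→Delgado, Fri-AM→Dana.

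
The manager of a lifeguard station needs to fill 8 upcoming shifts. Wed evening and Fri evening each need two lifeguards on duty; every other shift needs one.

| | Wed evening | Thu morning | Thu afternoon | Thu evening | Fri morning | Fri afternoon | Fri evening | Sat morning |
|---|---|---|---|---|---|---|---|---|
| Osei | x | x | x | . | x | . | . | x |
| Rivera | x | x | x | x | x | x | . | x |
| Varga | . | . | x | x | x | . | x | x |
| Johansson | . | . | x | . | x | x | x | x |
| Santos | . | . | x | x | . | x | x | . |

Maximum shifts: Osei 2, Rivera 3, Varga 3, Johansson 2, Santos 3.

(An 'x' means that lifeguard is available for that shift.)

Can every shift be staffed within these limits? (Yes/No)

Yes

Wed evening can only be covered by Osei and Rivera, so that assignment is forced.
One valid schedule: Wed evening→Osei+Rivera, Thu morning→Osei, Thu afternoon→Johansson, Thu evening→Rivera, Fri morning→Varga, Fri afternoon→Rivera, Fri evening→Varga+Johansson, Sat morning→Varga.
Loads: Osei 2/2, Rivera 3/3, Varga 3/3, Johansson 2/2, Santos 0/3 — all within limits.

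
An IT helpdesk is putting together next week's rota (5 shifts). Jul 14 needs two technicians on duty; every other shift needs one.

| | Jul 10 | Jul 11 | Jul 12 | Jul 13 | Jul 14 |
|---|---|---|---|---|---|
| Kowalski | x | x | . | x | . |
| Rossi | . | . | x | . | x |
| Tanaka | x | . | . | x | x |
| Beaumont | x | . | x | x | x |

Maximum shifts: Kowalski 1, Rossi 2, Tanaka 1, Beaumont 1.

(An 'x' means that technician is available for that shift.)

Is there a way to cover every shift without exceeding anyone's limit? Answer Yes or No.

No

Shifts {Jul 10, Jul 11, Jul 13, Jul 14} need 5 worker-slots in total, but the technicians available for any of those shifts (Kowalski, Rossi, Tanaka, and Beaumont) can supply at most 4 among them. So no valid schedule exists.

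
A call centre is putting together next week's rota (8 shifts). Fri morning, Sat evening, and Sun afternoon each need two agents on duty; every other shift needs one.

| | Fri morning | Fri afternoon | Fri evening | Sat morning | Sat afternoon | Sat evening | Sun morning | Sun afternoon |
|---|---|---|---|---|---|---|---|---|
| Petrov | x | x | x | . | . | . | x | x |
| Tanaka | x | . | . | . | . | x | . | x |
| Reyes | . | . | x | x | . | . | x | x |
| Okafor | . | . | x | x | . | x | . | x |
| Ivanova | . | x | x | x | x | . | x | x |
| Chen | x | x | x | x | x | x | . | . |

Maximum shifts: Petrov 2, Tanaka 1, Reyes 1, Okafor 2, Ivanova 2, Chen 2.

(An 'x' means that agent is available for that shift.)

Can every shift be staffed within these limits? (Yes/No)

Total capacity is 2+1+1+2+2+2 = 10 but 11 worker-slots are needed — infeasible.

No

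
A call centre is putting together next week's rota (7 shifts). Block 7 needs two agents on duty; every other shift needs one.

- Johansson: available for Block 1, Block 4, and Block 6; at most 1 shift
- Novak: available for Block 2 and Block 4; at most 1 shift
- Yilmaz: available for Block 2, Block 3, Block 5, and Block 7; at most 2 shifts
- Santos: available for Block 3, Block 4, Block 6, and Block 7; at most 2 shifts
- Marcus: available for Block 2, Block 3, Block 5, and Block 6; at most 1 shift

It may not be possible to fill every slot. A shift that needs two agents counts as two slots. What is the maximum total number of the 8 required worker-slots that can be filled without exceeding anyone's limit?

Total capacity across all agents is 1+1+2+2+1 = 7, and 8 slots are needed, so at most 7 can be filled.
An assignment achieving 7: Block 1→Johansson, Block 2→Novak, Block 3→Santos, Block 5→Yilmaz, Block 6→Marcus, Block 7→Yilmaz+Santos.
Loads: Johansson 1/1, Novak 1/1, Yilmaz 2/2, Santos 2/2, Marcus 1/1.

7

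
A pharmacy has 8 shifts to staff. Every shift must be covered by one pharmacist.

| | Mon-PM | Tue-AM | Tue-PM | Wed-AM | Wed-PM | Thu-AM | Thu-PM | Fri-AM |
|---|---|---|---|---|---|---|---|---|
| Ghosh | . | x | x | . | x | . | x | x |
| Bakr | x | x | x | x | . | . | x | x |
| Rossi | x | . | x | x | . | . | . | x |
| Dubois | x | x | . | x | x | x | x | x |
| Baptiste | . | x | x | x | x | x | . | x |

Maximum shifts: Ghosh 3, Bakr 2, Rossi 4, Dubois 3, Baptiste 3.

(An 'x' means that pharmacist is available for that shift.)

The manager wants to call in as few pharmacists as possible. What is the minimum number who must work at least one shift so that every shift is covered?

3

8 slots to fill and no one can take more than 4, so at least ⌈8/4⌉ = 2 pharmacists are needed.
Any 2 pharmacists together have capacity at most 4+3 = 7 < 8 slots, so 2 can never suffice.
Ghosh, Bakr, and Dubois alone can cover everything: Mon-PM→Bakr, Tue-AM→Ghosh, Tue-PM→Ghosh, Wed-AM→Bakr, Wed-PM→Ghosh, Thu-AM→Dubois, Thu-PM→Dubois, Fri-AM→Dubois.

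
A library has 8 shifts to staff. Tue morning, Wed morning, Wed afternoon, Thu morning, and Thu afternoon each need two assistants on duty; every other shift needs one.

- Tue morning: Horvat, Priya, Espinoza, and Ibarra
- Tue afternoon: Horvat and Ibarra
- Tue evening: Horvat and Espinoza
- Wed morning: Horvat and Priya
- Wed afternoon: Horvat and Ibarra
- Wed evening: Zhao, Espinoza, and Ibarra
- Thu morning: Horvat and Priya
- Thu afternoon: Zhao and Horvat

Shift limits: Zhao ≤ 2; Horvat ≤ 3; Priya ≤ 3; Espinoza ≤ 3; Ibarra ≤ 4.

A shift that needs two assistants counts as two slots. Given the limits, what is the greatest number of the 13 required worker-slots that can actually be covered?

Total capacity across all assistants is 2+3+3+3+4 = 15, and 13 slots are needed, so at most 13 can be filled.
Shifts {Wed morning, Wed afternoon, Thu morning, Thu afternoon} need 8 slots but only Zhao, Horvat, Priya, and Ibarra are available for them, supplying at most 7 — so at least 1 slot must go unfilled.
An assignment achieving 12: Tue morning→Priya+Espinoza, Tue afternoon→Ibarra, Tue evening→Espinoza, Wed morning→Horvat+Priya, Wed afternoon→Horvat+Ibarra, Wed evening→Zhao, Thu morning→Horvat+Priya, Thu afternoon→Zhao.
Loads: Zhao 2/2, Horvat 3/3, Priya 3/3, Espinoza 2/3, Ibarra 2/4.

12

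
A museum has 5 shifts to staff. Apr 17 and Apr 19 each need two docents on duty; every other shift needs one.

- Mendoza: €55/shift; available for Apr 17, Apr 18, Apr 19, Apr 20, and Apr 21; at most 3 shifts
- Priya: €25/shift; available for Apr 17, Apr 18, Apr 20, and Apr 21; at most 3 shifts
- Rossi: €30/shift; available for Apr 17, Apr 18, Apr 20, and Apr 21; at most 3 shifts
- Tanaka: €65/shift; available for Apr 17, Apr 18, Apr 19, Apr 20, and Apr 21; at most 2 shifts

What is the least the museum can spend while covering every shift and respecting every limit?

€255

Apr 19 can only be covered by Mendoza and Tanaka, so that assignment is forced.
Picking the cheapest available docent for each shift independently would cost €250, but that ignores the shift limits.
An optimal schedule: Apr 17→Priya+Rossi, Apr 18→Priya, Apr 19→Mendoza+Tanaka, Apr 20→Priya, Apr 21→Rossi.
Total: 25 + 30 + 25 + 55 + 65 + 25 + 30 = €255.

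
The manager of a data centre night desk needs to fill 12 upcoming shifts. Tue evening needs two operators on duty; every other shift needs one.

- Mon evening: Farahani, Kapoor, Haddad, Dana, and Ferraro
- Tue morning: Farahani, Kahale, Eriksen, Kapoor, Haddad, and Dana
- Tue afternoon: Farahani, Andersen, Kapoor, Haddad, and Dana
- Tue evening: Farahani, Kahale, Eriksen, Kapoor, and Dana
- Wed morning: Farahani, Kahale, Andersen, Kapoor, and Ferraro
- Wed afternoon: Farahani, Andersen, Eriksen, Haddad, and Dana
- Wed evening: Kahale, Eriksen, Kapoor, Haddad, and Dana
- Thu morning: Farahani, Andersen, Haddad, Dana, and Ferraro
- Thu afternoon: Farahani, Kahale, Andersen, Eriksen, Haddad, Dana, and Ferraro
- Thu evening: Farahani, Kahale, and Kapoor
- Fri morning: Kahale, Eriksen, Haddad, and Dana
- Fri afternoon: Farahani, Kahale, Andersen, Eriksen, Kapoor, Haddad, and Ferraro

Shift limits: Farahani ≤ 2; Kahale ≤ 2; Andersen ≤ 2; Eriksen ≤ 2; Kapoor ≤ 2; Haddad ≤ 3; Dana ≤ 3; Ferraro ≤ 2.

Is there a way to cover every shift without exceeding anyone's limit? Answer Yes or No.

One valid schedule: Mon evening→Farahani, Tue morning→Eriksen, Tue afternoon→Andersen, Tue evening→Kapoor+Dana, Wed morning→Kahale, Wed afternoon→Andersen, Wed evening→Eriksen, Thu morning→Haddad, Thu afternoon→Haddad, Thu evening→Farahani, Fri morning→Kahale, Fri afternoon→Kapoor.
Loads: Farahani 2/2, Kahale 2/2, Andersen 2/2, Eriksen 2/2, Kapoor 2/2, Haddad 2/3, Dana 1/3, Ferraro 0/2 — all within limits.

Yes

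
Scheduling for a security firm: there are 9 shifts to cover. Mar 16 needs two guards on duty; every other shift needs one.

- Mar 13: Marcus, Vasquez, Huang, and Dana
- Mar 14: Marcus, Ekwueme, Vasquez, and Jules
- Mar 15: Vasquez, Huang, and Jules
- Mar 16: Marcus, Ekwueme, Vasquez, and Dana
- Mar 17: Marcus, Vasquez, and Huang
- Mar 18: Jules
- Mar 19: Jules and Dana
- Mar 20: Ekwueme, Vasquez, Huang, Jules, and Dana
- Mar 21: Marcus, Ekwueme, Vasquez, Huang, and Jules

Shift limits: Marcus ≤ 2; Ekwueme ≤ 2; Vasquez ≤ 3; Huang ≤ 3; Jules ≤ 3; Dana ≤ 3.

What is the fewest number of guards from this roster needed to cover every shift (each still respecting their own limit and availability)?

4

10 slots to fill and no one can take more than 3, so at least ⌈10/3⌉ = 4 guards are needed.
Marcus, Ekwueme, Vasquez, and Jules alone can cover everything: Mar 13→Marcus, Mar 14→Vasquez, Mar 15→Vasquez, Mar 16→Ekwueme+Vasquez, Mar 17→Marcus, Mar 18→Jules, Mar 19→Jules, Mar 20→Ekwueme, Mar 21→Jules.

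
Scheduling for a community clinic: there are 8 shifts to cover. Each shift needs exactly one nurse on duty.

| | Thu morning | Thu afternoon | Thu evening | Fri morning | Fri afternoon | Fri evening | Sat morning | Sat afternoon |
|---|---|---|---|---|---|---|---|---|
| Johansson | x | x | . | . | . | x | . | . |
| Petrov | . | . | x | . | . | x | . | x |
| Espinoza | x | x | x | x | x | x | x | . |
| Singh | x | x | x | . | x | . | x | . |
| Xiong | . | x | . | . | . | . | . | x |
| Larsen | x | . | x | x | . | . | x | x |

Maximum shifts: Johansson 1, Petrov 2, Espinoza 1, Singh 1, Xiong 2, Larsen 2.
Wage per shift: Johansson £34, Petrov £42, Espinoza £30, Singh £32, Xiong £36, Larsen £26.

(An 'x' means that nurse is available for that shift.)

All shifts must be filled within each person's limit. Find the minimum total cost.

Picking the cheapest available nurse for each shift independently would cost £220, but that ignores the shift limits.
An optimal schedule: Thu morning→Singh, Thu afternoon→Xiong, Thu evening→Petrov, Fri morning→Larsen, Fri afternoon→Espinoza, Fri evening→Johansson, Sat morning→Larsen, Sat afternoon→Xiong.
Total: 32 + 36 + 42 + 26 + 30 + 34 + 26 + 36 = £262.

£262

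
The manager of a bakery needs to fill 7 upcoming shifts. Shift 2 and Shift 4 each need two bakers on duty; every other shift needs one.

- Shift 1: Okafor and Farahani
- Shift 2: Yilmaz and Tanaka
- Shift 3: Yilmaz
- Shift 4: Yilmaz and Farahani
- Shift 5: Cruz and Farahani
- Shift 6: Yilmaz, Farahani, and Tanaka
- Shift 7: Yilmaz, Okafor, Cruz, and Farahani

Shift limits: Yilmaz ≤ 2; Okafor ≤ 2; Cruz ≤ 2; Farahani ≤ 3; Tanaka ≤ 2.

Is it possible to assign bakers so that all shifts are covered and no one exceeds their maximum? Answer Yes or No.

No

Total capacity is 11 and 9 slots are needed, so capacity alone doesn't rule it out.
Shifts {Shift 2, Shift 3, Shift 4} need 5 worker-slots in total, but the bakers available for any of those shifts (Yilmaz, Farahani, and Tanaka) can supply at most 4 among them. So no valid schedule exists.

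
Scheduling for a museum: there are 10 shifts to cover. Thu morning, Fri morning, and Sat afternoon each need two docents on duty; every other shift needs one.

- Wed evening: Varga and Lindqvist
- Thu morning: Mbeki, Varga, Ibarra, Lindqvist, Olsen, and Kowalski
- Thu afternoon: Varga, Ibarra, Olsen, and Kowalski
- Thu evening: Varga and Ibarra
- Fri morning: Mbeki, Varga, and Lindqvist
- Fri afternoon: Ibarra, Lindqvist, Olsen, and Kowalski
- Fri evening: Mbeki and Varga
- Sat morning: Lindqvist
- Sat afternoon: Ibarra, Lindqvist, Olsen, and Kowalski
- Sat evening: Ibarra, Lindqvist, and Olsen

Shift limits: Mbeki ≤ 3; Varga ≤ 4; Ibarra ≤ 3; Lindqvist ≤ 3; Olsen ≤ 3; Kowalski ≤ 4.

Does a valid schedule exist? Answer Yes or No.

Yes

Sat morning can only be covered by Lindqvist, so that assignment is forced.
One valid schedule: Wed evening→Varga, Thu morning→Mbeki+Lindqvist, Thu afternoon→Varga, Thu evening→Varga, Fri morning→Mbeki+Varga, Fri afternoon→Ibarra, Fri evening→Mbeki, Sat morning→Lindqvist, Sat afternoon→Ibarra+Lindqvist, Sat evening→Ibarra.
Loads: Mbeki 3/3, Varga 4/4, Ibarra 3/3, Lindqvist 3/3, Olsen 0/3, Kowalski 0/4 — all within limits.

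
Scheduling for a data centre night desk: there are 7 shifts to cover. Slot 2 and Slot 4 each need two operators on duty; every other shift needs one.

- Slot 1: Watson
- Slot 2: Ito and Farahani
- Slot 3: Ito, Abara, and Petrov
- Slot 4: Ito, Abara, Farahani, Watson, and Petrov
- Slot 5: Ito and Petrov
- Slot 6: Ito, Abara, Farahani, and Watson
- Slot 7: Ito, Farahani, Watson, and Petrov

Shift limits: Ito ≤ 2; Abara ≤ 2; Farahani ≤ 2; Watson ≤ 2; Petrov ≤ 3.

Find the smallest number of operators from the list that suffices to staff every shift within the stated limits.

4

9 slots to fill and no one can take more than 3, so at least ⌈9/3⌉ = 3 operators are needed.
Any 3 operators together have capacity at most 3+2+2 = 7 < 9 slots, so 3 can never suffice.
Ito, Farahani, Watson, and Petrov alone can cover everything: Slot 1→Watson, Slot 2→Ito+Farahani, Slot 3→Ito, Slot 4→Watson+Petrov, Slot 5→Petrov, Slot 6→Farahani, Slot 7→Petrov.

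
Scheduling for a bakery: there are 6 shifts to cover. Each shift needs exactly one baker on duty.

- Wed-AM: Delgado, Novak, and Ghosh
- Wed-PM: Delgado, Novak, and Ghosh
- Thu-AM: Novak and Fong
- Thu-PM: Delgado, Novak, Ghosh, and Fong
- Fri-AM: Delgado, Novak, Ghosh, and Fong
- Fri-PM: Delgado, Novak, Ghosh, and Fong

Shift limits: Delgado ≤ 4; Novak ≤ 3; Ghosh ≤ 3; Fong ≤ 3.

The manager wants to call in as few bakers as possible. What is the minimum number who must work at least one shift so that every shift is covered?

6 slots to fill and no one can take more than 4, so at least ⌈6/4⌉ = 2 bakers are needed.
Delgado and Novak alone can cover everything: Wed-AM→Delgado, Wed-PM→Delgado, Thu-AM→Novak, Thu-PM→Delgado, Fri-AM→Delgado, Fri-PM→Novak.

2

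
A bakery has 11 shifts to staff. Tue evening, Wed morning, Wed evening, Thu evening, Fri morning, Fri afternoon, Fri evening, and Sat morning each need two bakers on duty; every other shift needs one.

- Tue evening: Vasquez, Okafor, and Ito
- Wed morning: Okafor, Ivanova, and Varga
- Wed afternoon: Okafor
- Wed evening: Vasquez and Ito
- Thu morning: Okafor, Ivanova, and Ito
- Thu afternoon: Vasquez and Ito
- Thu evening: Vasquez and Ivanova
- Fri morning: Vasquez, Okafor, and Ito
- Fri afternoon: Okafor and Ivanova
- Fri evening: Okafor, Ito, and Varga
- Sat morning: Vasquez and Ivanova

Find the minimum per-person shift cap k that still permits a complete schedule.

5

With 5 bakers and 19 worker-slots to fill, someone must work at least ⌈19/5⌉ = 4 shifts, so k ≥ 4.
k = 4 is infeasible (exhaustive check).
k = 5 works: Tue evening→Vasquez+Okafor, Wed morning→Okafor+Ivanova, Wed afternoon→Okafor, Wed evening→Vasquez+Ito, Thu morning→Ivanova, Thu afternoon→Vasquez, Thu evening→Vasquez+Ivanova, Fri morning→Okafor+Ito, Fri afternoon→Okafor+Ivanova, Fri evening→Ito+Varga, Sat morning→Vasquez+Ivanova.
Loads: Vasquez 5, Okafor 5, Ivanova 5, Ito 3, Varga 1 — all ≤ 5.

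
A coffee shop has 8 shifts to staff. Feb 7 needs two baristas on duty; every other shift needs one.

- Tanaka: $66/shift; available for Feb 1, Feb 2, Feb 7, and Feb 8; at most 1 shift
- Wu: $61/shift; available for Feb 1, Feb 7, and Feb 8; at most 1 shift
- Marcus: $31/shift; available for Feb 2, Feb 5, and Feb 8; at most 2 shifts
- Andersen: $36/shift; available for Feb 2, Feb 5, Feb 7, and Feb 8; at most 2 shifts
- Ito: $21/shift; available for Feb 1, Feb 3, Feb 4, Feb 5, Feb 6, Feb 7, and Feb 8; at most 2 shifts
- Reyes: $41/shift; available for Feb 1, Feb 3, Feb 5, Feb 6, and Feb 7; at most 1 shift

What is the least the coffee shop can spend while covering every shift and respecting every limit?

$344

Feb 4 can only be covered by Ito, so that assignment is forced.
Picking the cheapest available barista for each shift independently would cost $214, but that ignores the shift limits.
An optimal schedule: Feb 1→Tanaka, Feb 2→Marcus, Feb 3→Ito, Feb 4→Ito, Feb 5→Marcus, Feb 6→Reyes, Feb 7→Wu+Andersen, Feb 8→Andersen.
Total: 66 + 31 + 21 + 21 + 31 + 41 + 61 + 36 + 36 = $344.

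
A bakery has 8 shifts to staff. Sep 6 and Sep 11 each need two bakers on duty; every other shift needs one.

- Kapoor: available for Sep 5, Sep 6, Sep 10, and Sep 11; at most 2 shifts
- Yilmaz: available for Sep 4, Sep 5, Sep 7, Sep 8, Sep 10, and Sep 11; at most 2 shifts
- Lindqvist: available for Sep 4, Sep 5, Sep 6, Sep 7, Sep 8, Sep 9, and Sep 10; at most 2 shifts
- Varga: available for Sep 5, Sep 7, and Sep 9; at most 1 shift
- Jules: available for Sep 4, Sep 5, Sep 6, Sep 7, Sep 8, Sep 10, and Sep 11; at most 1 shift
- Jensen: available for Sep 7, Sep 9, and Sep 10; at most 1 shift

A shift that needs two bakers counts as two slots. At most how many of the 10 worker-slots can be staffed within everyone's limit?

Total capacity across all bakers is 2+2+2+1+1+1 = 9, and 10 slots are needed, so at most 9 can be filled.
An assignment achieving 9: Sep 4→Yilmaz, Sep 5→Varga, Sep 6→Kapoor+Lindqvist, Sep 7→Jensen, Sep 8→Yilmaz, Sep 9→Lindqvist, Sep 11→Kapoor+Jules.
Loads: Kapoor 2/2, Yilmaz 2/2, Lindqvist 2/2, Varga 1/1, Jules 1/1, Jensen 1/1.

9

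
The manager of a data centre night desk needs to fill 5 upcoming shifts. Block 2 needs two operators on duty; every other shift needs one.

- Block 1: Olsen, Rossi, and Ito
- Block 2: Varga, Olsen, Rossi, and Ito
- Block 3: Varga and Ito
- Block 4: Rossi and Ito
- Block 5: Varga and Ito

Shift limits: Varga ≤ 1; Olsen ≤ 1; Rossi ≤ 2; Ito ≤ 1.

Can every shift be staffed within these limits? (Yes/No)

No

Shifts {Block 1, Block 2, Block 3, Block 4, Block 5} need 6 worker-slots in total, but the operators available for any of those shifts (Varga, Olsen, Rossi, and Ito) can supply at most 5 among them. So no valid schedule exists.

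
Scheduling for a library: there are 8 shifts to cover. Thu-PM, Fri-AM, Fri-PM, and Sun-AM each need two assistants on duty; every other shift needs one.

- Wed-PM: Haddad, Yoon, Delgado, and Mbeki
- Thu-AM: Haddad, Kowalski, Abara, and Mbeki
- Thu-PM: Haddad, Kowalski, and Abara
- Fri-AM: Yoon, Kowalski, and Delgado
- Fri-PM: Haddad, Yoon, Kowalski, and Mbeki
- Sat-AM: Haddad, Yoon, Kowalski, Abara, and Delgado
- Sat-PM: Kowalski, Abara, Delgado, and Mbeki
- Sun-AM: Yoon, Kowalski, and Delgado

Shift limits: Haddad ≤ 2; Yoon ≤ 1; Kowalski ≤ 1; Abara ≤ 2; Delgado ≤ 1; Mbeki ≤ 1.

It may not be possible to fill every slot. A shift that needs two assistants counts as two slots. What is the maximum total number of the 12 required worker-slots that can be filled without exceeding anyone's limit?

8

Total capacity across all assistants is 2+1+1+2+1+1 = 8, and 12 slots are needed, so at most 8 can be filled.
An assignment achieving 8: Wed-PM→Haddad, Thu-AM→Abara, Thu-PM→Haddad+Kowalski, Fri-AM→Yoon+Delgado, Fri-PM→Mbeki, Sat-PM→Abara.
Loads: Haddad 2/2, Yoon 1/1, Kowalski 1/1, Abara 2/2, Delgado 1/1, Mbeki 1/1.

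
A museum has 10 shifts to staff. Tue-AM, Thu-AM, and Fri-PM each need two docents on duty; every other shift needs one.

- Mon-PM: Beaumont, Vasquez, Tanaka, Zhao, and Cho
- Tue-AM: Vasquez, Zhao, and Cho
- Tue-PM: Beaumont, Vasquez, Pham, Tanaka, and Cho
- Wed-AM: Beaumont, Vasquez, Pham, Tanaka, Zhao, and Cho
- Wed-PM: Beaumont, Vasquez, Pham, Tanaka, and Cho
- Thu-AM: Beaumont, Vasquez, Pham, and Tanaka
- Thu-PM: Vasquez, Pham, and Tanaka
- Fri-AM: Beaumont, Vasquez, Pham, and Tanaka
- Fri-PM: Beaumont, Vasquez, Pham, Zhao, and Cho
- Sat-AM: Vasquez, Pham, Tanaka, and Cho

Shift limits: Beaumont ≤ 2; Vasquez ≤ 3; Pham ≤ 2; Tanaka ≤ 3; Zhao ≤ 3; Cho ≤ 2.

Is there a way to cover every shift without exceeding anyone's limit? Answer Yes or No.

One valid schedule: Mon-PM→Beaumont, Tue-AM→Vasquez+Zhao, Tue-PM→Pham, Wed-AM→Tanaka, Wed-PM→Tanaka, Thu-AM→Pham+Tanaka, Thu-PM→Vasquez, Fri-AM→Beaumont, Fri-PM→Zhao+Cho, Sat-AM→Vasquez.
Loads: Beaumont 2/2, Vasquez 3/3, Pham 2/2, Tanaka 3/3, Zhao 2/3, Cho 1/2 — all within limits.

Yes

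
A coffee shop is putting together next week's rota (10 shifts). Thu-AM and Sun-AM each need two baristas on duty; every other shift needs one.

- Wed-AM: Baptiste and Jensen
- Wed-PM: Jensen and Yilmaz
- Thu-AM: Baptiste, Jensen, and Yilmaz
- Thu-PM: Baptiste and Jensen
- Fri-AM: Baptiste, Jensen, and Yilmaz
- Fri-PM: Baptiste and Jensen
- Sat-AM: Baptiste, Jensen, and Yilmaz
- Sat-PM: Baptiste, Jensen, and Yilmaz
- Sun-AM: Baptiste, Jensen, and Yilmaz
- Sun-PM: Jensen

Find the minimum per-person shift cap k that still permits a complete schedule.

With 3 baristas and 12 worker-slots to fill, someone must work at least ⌈12/3⌉ = 4 shifts, so k ≥ 4.
k = 4 works: Wed-AM→Baptiste, Wed-PM→Jensen, Thu-AM→Baptiste+Jensen, Thu-PM→Baptiste, Fri-AM→Yilmaz, Fri-PM→Baptiste, Sat-AM→Yilmaz, Sat-PM→Yilmaz, Sun-AM→Jensen+Yilmaz, Sun-PM→Jensen.
Loads: Baptiste 4, Jensen 4, Yilmaz 4 — all ≤ 4.

4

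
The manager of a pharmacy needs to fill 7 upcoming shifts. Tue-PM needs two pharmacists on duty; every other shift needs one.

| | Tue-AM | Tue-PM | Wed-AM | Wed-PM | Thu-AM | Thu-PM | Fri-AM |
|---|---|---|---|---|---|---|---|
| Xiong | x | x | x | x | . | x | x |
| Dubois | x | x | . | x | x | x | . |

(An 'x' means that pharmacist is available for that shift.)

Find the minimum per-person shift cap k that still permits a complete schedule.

4

With 2 pharmacists and 8 worker-slots to fill, someone must work at least ⌈8/2⌉ = 4 shifts, so k ≥ 4.
k = 4 works: Tue-AM→Xiong, Tue-PM→Xiong+Dubois, Wed-AM→Xiong, Wed-PM→Dubois, Thu-AM→Dubois, Thu-PM→Dubois, Fri-AM→Xiong.
Loads: Xiong 4, Dubois 4 — all ≤ 4.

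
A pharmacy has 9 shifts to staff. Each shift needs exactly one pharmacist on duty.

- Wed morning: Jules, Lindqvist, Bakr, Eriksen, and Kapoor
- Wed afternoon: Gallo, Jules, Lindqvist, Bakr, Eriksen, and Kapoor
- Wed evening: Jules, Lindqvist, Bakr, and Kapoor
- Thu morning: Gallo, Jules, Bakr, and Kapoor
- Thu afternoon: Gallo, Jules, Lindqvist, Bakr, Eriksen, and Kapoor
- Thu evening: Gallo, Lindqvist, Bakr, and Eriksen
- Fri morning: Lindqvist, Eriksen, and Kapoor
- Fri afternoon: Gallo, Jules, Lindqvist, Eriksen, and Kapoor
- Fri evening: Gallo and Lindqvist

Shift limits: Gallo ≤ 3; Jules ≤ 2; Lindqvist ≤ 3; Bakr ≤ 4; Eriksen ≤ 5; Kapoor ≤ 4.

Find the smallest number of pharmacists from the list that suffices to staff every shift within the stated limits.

9 slots to fill and no one can take more than 5, so at least ⌈9/5⌉ = 2 pharmacists are needed.
No set of 2 pharmacists can cover every shift (each such set leaves at least one shift with no one available or exceeds a cap).
Gallo, Jules, and Eriksen alone can cover everything: Wed morning→Jules, Wed afternoon→Eriksen, Wed evening→Jules, Thu morning→Gallo, Thu afternoon→Eriksen, Thu evening→Gallo, Fri morning→Eriksen, Fri afternoon→Eriksen, Fri evening→Gallo.

3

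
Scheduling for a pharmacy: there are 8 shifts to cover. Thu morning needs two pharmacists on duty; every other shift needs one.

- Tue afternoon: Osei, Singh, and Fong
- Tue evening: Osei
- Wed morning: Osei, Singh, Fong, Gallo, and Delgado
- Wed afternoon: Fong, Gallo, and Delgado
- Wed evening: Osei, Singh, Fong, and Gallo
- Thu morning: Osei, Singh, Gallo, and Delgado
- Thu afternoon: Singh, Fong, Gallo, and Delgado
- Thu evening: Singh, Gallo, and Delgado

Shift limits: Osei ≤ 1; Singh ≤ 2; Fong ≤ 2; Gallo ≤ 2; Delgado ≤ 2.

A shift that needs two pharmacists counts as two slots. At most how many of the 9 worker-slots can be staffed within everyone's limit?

Total capacity across all pharmacists is 1+2+2+2+2 = 9, and 9 slots are needed, so at most 9 can be filled.
An assignment achieving 9: Tue afternoon→Singh, Tue evening→Osei, Wed morning→Delgado, Wed afternoon→Fong, Wed evening→Fong, Thu morning→Gallo+Delgado, Thu afternoon→Gallo, Thu evening→Singh.
Loads: Osei 1/1, Singh 2/2, Fong 2/2, Gallo 2/2, Delgado 2/2.

9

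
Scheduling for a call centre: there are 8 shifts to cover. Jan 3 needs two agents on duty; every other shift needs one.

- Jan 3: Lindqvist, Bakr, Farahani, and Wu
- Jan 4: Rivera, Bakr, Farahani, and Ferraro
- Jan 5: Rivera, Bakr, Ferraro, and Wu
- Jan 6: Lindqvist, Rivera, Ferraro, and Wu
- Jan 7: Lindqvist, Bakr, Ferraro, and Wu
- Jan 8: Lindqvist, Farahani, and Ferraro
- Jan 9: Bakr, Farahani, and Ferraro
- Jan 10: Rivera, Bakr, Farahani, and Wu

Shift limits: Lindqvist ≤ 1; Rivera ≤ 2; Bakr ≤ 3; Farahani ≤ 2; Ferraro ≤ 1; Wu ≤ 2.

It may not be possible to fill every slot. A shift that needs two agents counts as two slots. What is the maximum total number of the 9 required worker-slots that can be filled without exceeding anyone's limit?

9

Total capacity across all agents is 1+2+3+2+1+2 = 11, and 9 slots are needed, so at most 9 can be filled.
An assignment achieving 9: Jan 3→Bakr+Farahani, Jan 4→Rivera, Jan 5→Rivera, Jan 6→Ferraro, Jan 7→Bakr, Jan 8→Lindqvist, Jan 9→Bakr, Jan 10→Farahani.
Loads: Lindqvist 1/1, Rivera 2/2, Bakr 3/3, Farahani 2/2, Ferraro 1/1, Wu 0/2.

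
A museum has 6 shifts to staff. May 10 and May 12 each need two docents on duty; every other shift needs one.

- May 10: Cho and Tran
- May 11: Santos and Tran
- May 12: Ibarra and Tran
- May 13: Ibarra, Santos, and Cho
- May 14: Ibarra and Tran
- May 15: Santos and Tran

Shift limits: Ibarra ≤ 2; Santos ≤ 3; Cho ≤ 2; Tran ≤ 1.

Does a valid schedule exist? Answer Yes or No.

No

Total capacity is 8 and 8 slots are needed, so capacity alone doesn't rule it out.
Shifts {May 10, May 12} need 4 worker-slots in total, but the docents available for any of those shifts (Ibarra, Cho, and Tran) can supply at most 3 among them. So no valid schedule exists.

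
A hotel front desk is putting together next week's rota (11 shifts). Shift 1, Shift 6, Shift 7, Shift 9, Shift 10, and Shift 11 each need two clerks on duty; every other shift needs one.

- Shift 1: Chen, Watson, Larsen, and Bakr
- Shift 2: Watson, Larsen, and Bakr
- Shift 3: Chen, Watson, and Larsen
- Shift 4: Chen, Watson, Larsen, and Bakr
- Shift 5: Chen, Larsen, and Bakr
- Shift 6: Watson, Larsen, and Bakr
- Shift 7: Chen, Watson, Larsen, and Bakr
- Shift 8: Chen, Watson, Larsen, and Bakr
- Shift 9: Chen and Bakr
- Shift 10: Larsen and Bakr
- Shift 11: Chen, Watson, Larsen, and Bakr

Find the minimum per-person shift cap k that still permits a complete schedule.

5

With 4 clerks and 17 worker-slots to fill, someone must work at least ⌈17/4⌉ = 5 shifts, so k ≥ 5.
k = 5 works: Shift 1→Watson+Larsen, Shift 2→Watson, Shift 3→Chen, Shift 4→Chen, Shift 5→Chen, Shift 6→Watson+Larsen, Shift 7→Watson+Larsen, Shift 8→Chen, Shift 9→Chen+Bakr, Shift 10→Larsen+Bakr, Shift 11→Watson+Larsen.
Loads: Chen 5, Watson 5, Larsen 5, Bakr 2 — all ≤ 5.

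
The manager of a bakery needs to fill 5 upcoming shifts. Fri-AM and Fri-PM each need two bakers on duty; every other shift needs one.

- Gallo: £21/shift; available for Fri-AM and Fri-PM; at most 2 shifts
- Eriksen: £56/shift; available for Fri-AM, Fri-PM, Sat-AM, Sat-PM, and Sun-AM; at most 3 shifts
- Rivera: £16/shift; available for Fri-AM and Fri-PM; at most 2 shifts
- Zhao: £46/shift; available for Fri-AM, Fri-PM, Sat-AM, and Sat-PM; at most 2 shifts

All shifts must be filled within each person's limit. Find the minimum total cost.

£222

Sun-AM can only be covered by Eriksen, so that assignment is forced.
Picking the cheapest available baker for each shift independently would cost £222, and that bound is achievable.
An optimal schedule: Fri-AM→Rivera+Gallo, Fri-PM→Rivera+Gallo, Sat-AM→Zhao, Sat-PM→Zhao, Sun-AM→Eriksen.
Total: 16 + 21 + 16 + 21 + 46 + 46 + 56 = £222.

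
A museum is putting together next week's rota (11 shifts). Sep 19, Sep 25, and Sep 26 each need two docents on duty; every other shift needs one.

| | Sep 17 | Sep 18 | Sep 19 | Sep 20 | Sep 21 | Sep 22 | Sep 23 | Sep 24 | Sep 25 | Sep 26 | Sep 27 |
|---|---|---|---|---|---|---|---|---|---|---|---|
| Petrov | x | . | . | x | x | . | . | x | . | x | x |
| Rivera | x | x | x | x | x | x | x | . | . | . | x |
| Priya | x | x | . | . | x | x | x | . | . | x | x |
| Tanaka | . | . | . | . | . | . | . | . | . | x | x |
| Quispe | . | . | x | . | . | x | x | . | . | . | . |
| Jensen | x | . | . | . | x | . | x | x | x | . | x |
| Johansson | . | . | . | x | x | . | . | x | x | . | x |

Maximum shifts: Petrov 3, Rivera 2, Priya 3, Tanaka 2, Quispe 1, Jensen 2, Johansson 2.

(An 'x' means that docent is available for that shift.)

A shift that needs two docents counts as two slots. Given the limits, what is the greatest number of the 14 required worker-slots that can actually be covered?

14

Total capacity across all docents is 3+2+3+2+1+2+2 = 15, and 14 slots are needed, so at most 14 can be filled.
An assignment achieving 14: Sep 17→Priya, Sep 18→Rivera, Sep 19→Rivera+Quispe, Sep 20→Petrov, Sep 21→Johansson, Sep 22→Priya, Sep 23→Jensen, Sep 24→Petrov, Sep 25→Jensen+Johansson, Sep 26→Petrov+Priya, Sep 27→Tanaka.
Loads: Petrov 3/3, Rivera 2/2, Priya 3/3, Tanaka 1/2, Quispe 1/1, Jensen 2/2, Johansson 2/2.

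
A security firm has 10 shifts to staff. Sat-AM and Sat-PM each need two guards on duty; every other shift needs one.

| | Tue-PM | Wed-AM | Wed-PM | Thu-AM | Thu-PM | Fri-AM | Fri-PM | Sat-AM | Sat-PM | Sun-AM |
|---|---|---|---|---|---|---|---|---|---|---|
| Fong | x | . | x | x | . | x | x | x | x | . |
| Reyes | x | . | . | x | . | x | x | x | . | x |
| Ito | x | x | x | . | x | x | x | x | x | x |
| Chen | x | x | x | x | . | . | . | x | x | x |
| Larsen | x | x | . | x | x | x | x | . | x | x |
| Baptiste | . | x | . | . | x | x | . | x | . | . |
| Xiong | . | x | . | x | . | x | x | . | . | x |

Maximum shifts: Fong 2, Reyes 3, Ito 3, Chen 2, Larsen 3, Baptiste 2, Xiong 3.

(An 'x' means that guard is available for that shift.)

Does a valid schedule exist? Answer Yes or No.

Yes

One valid schedule: Tue-PM→Fong, Wed-AM→Ito, Wed-PM→Fong, Thu-AM→Reyes, Thu-PM→Ito, Fri-AM→Ito, Fri-PM→Reyes, Sat-AM→Chen+Baptiste, Sat-PM→Chen+Larsen, Sun-AM→Reyes.
Loads: Fong 2/2, Reyes 3/3, Ito 3/3, Chen 2/2, Larsen 1/3, Baptiste 1/2, Xiong 0/3 — all within limits.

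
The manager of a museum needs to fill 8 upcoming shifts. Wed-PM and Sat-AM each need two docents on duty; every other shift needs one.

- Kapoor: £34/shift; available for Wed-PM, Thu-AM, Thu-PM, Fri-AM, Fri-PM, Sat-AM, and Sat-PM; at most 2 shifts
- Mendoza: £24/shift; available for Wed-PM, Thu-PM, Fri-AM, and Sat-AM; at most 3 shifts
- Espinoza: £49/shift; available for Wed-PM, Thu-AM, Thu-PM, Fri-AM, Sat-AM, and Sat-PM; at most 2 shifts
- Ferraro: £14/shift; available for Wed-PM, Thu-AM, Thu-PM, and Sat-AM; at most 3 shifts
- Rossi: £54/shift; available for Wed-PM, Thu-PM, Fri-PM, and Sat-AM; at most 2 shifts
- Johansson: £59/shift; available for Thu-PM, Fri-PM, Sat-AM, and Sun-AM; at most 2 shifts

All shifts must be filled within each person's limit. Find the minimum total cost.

Sun-AM can only be covered by Johansson, so that assignment is forced.
Picking the cheapest available docent for each shift independently would cost £255, but that ignores the shift limits.
An optimal schedule: Wed-PM→Ferraro+Mendoza, Thu-AM→Ferraro, Thu-PM→Ferraro, Fri-AM→Mendoza, Fri-PM→Kapoor, Sat-AM→Mendoza+Espinoza, Sat-PM→Kapoor, Sun-AM→Johansson.
Total: 14 + 24 + 14 + 14 + 24 + 34 + 24 + 49 + 34 + 59 = £290.

£290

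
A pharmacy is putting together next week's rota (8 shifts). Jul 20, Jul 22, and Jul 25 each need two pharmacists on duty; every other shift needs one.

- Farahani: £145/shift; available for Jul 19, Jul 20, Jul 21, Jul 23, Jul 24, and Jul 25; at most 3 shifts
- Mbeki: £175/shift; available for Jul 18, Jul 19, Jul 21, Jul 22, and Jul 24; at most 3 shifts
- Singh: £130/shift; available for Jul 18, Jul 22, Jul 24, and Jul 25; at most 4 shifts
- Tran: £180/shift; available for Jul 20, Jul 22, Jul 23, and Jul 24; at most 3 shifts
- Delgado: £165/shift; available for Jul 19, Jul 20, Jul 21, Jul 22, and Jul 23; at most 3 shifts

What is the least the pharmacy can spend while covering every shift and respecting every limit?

Jul 25 can only be covered by Farahani and Singh, so that assignment is forced.
Picking the cheapest available pharmacist for each shift independently would cost £1575, but that ignores the shift limits.
An optimal schedule: Jul 18→Singh, Jul 19→Farahani, Jul 20→Farahani+Delgado, Jul 21→Delgado, Jul 22→Singh+Mbeki, Jul 23→Delgado, Jul 24→Singh, Jul 25→Singh+Farahani.
Total: 130 + 145 + 145 + 165 + 165 + 130 + 175 + 165 + 130 + 130 + 145 = £1625.

£1625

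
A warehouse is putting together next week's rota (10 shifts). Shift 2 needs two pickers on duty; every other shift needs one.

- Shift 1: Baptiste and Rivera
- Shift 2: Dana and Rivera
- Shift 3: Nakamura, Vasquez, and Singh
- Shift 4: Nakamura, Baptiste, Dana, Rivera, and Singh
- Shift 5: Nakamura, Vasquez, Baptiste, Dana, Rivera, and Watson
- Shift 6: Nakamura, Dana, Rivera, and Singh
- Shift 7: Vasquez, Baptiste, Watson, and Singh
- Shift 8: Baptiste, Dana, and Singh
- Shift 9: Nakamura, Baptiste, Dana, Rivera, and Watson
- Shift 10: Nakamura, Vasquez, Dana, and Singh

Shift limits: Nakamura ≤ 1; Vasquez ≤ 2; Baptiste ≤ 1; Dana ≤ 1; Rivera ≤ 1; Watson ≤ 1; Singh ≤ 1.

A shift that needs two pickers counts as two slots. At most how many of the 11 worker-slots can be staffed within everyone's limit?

Total capacity across all pickers is 1+2+1+1+1+1+1 = 8, and 11 slots are needed, so at most 8 can be filled.
An assignment achieving 8: Shift 1→Baptiste, Shift 2→Dana+Rivera, Shift 3→Nakamura, Shift 7→Vasquez, Shift 8→Singh, Shift 9→Watson, Shift 10→Vasquez.
Loads: Nakamura 1/1, Vasquez 2/2, Baptiste 1/1, Dana 1/1, Rivera 1/1, Watson 1/1, Singh 1/1.

8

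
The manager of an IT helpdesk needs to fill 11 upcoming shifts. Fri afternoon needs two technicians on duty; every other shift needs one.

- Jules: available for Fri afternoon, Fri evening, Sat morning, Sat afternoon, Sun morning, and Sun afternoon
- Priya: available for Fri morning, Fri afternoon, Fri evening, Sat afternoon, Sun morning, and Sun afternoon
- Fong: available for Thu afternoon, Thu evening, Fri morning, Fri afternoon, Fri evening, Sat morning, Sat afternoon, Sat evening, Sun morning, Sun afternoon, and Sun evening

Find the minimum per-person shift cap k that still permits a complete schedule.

With 3 technicians and 12 worker-slots to fill, someone must work at least ⌈12/3⌉ = 4 shifts, so k ≥ 4.
k = 4 works: Thu afternoon→Fong, Thu evening→Fong, Fri morning→Priya, Fri afternoon→Jules+Priya, Fri evening→Jules, Sat morning→Jules, Sat afternoon→Jules, Sat evening→Fong, Sun morning→Priya, Sun afternoon→Priya, Sun evening→Fong.
Loads: Jules 4, Priya 4, Fong 4 — all ≤ 4.

4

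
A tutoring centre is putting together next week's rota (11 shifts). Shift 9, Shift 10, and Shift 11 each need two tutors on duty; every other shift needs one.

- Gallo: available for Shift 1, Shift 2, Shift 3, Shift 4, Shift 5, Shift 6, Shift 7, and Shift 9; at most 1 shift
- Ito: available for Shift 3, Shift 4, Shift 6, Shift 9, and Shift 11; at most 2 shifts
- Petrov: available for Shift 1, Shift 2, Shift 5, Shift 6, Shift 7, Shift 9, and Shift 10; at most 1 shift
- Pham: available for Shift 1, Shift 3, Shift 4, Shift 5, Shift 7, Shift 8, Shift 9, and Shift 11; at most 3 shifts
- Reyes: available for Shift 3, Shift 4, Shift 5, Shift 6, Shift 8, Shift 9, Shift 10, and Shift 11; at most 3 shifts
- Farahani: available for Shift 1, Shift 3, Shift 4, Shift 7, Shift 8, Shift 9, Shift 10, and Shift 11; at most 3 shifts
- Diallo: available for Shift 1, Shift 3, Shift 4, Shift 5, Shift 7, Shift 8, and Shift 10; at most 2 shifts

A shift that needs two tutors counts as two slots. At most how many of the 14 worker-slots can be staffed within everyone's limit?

14

Total capacity across all tutors is 1+2+1+3+3+3+2 = 15, and 14 slots are needed, so at most 14 can be filled.
An assignment achieving 14: Shift 1→Pham, Shift 2→Gallo, Shift 3→Farahani, Shift 4→Diallo, Shift 5→Reyes, Shift 6→Ito, Shift 7→Farahani, Shift 8→Pham, Shift 9→Reyes+Farahani, Shift 10→Petrov+Reyes, Shift 11→Ito+Pham.
Loads: Gallo 1/1, Ito 2/2, Petrov 1/1, Pham 3/3, Reyes 3/3, Farahani 3/3, Diallo 1/2.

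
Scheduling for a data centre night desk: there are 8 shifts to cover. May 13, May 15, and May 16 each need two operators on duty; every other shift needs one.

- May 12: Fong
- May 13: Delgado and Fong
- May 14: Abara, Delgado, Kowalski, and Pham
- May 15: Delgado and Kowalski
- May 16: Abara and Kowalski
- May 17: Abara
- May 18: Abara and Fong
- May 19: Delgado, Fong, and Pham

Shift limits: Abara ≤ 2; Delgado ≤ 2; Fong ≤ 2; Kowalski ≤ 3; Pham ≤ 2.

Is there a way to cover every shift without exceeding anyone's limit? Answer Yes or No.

Total capacity is 11 and 11 slots are needed, so capacity alone doesn't rule it out.
Shifts {May 12, May 13, May 16, May 17, May 18} need 7 worker-slots in total, but the operators available for any of those shifts (Abara, Delgado, Fong, and Kowalski) can supply at most 6 among them. So no valid schedule exists.

No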